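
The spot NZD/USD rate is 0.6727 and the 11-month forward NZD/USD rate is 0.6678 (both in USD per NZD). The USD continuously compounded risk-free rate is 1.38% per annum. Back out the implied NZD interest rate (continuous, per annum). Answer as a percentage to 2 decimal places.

F = S·e^((r_USD − r_NZD)T) ⇒ r_NZD = r_USD − ln(F/S)/T
ln(0.6678/0.6727) = -0.007311; /(11/12) = -0.007976
r_NZD = 0.0138 + 0.007976 = 0.021776
r_NZD = 2.18%

2.18%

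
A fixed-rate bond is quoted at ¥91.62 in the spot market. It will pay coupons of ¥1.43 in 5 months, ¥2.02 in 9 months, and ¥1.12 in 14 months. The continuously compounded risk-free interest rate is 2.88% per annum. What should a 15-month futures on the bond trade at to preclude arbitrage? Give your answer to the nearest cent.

PV(coupons) I = 1.43·e^(−0.0288·5/12) + 2.02·e^(−0.0288·9/12) + 1.12·e^(−0.0288·14/12)
I = 1.4129 + 1.9768 + 1.0830 = 4.4727
F = (S − I)·e^(rT) = (91.62 − 4.4727) · e^(0.0288·15/12)
= 87.1473 · e^0.036000 = 87.1473 × 1.036656 = ¥90.34

¥90.34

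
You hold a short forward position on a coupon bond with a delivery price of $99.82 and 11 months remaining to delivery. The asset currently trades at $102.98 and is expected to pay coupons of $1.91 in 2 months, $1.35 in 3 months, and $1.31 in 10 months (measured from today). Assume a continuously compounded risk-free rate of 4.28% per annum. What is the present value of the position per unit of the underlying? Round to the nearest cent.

-$2.50

PV(remaining coupons) I = 1.91·e^(−0.0428·2/12) + 1.35·e^(−0.0428·3/12) + 1.31·e^(−0.0428·10/12) = 4.4962
Current forward F = (S − I)·e^(rT) = (102.98 − 4.4962)·e^(0.0428·11/12) = 98.4838 × 1.040013 = 102.4244
Value (long) = (F − K)·e^(−rT) = (102.4244 − 99.82) × 0.961526 = 2.5042
Short position value = −(long value) = -$2.50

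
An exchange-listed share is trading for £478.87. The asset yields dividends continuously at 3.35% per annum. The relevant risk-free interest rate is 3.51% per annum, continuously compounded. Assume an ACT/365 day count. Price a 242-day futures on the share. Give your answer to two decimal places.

£479.38

F = S·e^((r − q)T) = 478.87 · e^((0.0351 − 0.0335) × 242/365)
= 478.87 · e^0.001061 = 478.87 × 1.001062
F = £479.38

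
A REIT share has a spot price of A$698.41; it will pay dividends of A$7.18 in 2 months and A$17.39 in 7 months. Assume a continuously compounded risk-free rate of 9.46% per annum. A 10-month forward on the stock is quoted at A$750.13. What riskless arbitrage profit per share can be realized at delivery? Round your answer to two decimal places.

A$19.89 per share

PV(dividends) I = 7.18·e^(−0.0946·2/12) + 17.39·e^(−0.0946·7/12) = 23.5240
Fair forward F* = (S − I)·e^(rT) = (698.41 − 23.5240)·e^0.078833 = 674.8860 × 1.082024 = 730.2428
Market A$750.13 > fair 730.2428: forward overpriced → cash-and-carry (borrow at r, buy the stock and collect the dividends, short the forward).
Profit at T = |F_mkt − F*| = |750.13 − 730.2428| = A$19.89 per share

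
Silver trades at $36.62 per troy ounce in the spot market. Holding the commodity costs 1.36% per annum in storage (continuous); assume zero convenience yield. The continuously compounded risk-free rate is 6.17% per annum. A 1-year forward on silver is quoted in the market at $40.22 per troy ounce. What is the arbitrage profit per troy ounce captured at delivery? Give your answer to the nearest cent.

$0.74 per troy ounce

Fair forward: F* = S·e^(carry·T), with carry = (r + u) = 0.0617 + 0.0136 = 0.0753
F* = 36.62 · e^(0.0753 × 1) = 36.62 · e^0.075300 = 36.62 × 1.078208 = $39.4840
Market $40.22 > fair $39.4840: forward overpriced → cash-and-carry (buy spot, short the forward).
At maturity, profit = |F_mkt − F*| = |40.22 − 39.4840| = $0.74 per troy ounce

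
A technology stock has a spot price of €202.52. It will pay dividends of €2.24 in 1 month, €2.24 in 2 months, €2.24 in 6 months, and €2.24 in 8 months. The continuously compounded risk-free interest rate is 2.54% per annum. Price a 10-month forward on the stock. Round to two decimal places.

PV(dividends) I = 2.24·e^(−0.0254·1/12) + 2.24·e^(−0.0254·2/12) + 2.24·e^(−0.0254·6/12) + 2.24·e^(−0.0254·8/12)
I = 2.2353 + 2.2305 + 2.2117 + 2.2024 = 8.8799
F = (S − I)·e^(rT) = (202.52 − 8.8799) · e^(0.0254·10/12)
= 193.6401 · e^0.021167 = 193.6401 × 1.021393 = €197.78

€197.78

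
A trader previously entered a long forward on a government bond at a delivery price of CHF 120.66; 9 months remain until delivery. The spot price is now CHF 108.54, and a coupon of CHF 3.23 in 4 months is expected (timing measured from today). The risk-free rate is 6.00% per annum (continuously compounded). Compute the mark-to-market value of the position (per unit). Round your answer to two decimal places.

-CHF 9.98

PV(remaining coupons) I = 3.23·e^(−0.0600·4/12) = 3.1660
Current forward F = (S − I)·e^(rT) = (108.54 − 3.1660)·e^(0.0600·9/12) = 105.3740 × 1.046028 = 110.2242
Value (long) = (F − K)·e^(−rT) = (110.2242 − 120.66) × 0.955997 = -9.9766
Value = -CHF 9.98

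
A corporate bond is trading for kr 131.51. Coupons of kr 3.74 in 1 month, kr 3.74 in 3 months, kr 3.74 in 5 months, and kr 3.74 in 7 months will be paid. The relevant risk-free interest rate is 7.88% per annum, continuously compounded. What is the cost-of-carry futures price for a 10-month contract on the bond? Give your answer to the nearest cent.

kr 124.87

PV(coupons) I = 3.74·e^(−0.0788·1/12) + 3.74·e^(−0.0788·3/12) + 3.74·e^(−0.0788·5/12) + 3.74·e^(−0.0788·7/12)
I = 3.7155 + 3.6670 + 3.6192 + 3.5720 = 14.5737
F = (S − I)·e^(rT) = (131.51 − 14.5737) · e^(0.0788·10/12)
= 116.9363 · e^0.065667 = 116.9363 × 1.067871 = kr 124.87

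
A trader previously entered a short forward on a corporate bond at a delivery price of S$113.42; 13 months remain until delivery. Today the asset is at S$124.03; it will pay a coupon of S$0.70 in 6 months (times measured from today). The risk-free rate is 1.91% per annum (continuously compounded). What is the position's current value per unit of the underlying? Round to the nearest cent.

-S$12.24

PV(remaining coupons) I = 0.70·e^(−0.0191·6/12) = 0.6933
Current forward F = (S − I)·e^(rT) = (124.03 − 0.6933)·e^(0.0191·13/12) = 123.3367 × 1.020907 = 125.9153
Value (long) = (F − K)·e^(−rT) = (125.9153 − 113.42) × 0.979521 = 12.2394
Short position value = −(long value) = -S$12.24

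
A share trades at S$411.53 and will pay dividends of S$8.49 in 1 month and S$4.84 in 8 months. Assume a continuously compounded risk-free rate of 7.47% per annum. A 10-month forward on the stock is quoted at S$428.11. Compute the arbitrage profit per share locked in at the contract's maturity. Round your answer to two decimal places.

S$4.03 per share

PV(dividends) I = 8.49·e^(−0.0747·1/12) + 4.84·e^(−0.0747·8/12) = 13.0422
Fair forward F* = (S − I)·e^(rT) = (411.53 − 13.0422)·e^0.062250 = 398.4878 × 1.064228 = 424.0819
Market S$428.11 > fair 424.0819: forward overpriced → cash-and-carry (borrow at r, buy the stock and collect the dividends, short the forward).
Profit at T = |F_mkt − F*| = |428.11 − 424.0819| = S$4.03 per share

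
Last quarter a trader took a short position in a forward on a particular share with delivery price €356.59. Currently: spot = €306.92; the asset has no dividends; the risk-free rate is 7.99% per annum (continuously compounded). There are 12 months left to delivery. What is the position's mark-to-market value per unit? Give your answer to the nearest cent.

Current fair forward for the remaining 12 months: F = S·e^(r·T), r = 0.0799
F = 306.92 · e^(0.0799 × 12/12) = 306.92 × 1.083179 = 332.4493
Value of long forward = (F − K)·e^(−rT) = (332.4493 − 356.59) · e^(−0.0799·12/12)
= -24.1407 × 0.923209 = -22.29
Short position value = −(long value) = €22.29

€22.29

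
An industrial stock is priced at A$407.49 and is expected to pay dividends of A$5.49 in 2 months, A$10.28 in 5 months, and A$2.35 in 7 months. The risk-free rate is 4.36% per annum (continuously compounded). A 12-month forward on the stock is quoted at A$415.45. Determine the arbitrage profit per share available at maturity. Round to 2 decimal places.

PV(dividends) I = 5.49·e^(−0.0436·2/12) + 10.28·e^(−0.0436·5/12) + 2.35·e^(−0.0436·7/12) = 17.8362
Fair forward F* = (S − I)·e^(rT) = (407.49 − 17.8362)·e^0.043600 = 389.6538 × 1.044564 = 407.0183
Market A$415.45 > fair 407.0183: forward overpriced → cash-and-carry (borrow at r, buy the stock and collect the dividends, short the forward).
Profit at T = |F_mkt − F*| = |415.45 − 407.0183| = A$8.43 per share

A$8.43 per share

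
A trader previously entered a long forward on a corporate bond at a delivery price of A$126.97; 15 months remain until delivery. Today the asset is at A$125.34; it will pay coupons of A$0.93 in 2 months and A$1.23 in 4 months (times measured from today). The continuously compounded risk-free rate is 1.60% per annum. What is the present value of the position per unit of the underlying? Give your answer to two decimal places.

PV(remaining coupons) I = 0.93·e^(−0.0160·2/12) + 1.23·e^(−0.0160·4/12) = 2.1510
Current forward F = (S − I)·e^(rT) = (125.34 − 2.1510)·e^(0.0160·15/12) = 123.1890 × 1.020201 = 125.6775
Value (long) = (F − K)·e^(−rT) = (125.6775 − 126.97) × 0.980199 = -1.2669
Value = -A$1.27

-A$1.27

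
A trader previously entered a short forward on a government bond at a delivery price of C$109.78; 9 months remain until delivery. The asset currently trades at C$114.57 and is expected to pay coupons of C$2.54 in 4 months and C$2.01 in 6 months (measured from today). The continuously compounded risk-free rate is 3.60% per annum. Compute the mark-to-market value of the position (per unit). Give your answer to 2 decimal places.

PV(remaining coupons) I = 2.54·e^(−0.0360·4/12) + 2.01·e^(−0.0360·6/12) = 4.4838
Current forward F = (S − I)·e^(rT) = (114.57 − 4.4838)·e^(0.0360·9/12) = 110.0862 × 1.027368 = 113.0990
Value (long) = (F − K)·e^(−rT) = (113.0990 − 109.78) × 0.973361 = 3.2306
Short position value = −(long value) = -C$3.23

-C$3.23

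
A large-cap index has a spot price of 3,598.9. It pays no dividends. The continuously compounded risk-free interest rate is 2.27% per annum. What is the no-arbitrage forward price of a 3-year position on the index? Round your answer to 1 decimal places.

3,852.5

F = S·e^(rT) = 3598.9 · e^(0.0227 × 3)
= 3598.9 · e^0.068100 = 3598.9 × 1.070472
F = 3,852.5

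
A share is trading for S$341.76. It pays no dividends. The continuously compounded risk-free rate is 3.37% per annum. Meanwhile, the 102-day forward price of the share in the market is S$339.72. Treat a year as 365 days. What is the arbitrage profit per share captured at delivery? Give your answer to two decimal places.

S$5.27 per share

Fair forward: F* = S·e^(carry·T), with carry = r = 0.0337
F* = 341.76 · e^(0.0337 × 102/365) = 341.76 · e^0.009418 = 341.76 × 1.009462 = S$344.9937
Market S$339.72 < fair S$344.9937: forward underpriced → reverse cash-and-carry (short spot, go long the forward).
At maturity, profit = |F_mkt − F*| = |339.72 − 344.9937| = S$5.27 per share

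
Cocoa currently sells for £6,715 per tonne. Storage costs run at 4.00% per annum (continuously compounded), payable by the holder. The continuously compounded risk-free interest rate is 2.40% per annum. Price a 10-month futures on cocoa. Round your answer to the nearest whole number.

Net carry = r + u − y = 0.0240 + 0.0400 − 0.0000 = 0.0640
F = S·e^((r+u−y)T) = 6715 · e^(0.0640 × 10/12) = 6715 · e^0.053333
= 6715 × 1.054781 = £7,083 per tonne

£7,083 per tonne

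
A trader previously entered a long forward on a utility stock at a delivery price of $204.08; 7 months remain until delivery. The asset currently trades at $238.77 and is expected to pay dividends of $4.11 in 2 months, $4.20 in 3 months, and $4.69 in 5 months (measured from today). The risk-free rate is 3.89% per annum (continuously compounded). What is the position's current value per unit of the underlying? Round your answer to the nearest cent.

PV(remaining dividends) I = 4.11·e^(−0.0389·2/12) + 4.20·e^(−0.0389·3/12) + 4.69·e^(−0.0389·5/12) = 12.8574
Current forward F = (S − I)·e^(rT) = (238.77 − 12.8574)·e^(0.0389·7/12) = 225.9126 × 1.022951 = 231.0975
Value (long) = (F − K)·e^(−rT) = (231.0975 − 204.08) × 0.977564 = 26.4113
Value = $26.41

$26.41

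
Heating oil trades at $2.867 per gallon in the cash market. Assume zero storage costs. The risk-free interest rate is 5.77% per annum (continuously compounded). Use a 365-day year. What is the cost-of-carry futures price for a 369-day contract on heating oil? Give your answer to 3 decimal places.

F = S·e^(rT) = 2.867 · e^(0.0577 × 369/365) = 2.867 · e^0.058332
= 2.867 × 1.060067 = $3.039 per gallon

$3.039 per gallon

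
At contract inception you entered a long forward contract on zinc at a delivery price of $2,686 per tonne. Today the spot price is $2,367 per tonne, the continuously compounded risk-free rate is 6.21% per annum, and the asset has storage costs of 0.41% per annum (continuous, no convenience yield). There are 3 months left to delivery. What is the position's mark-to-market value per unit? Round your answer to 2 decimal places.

-$275.19 per tonne

Current fair forward for the remaining 3 months: F = S·e^((r + u)·T), (r + u) = 0.0621 + 0.0041 = 0.0662
F = 2367 · e^(0.0662 × 3/12) = 2367 × 1.01668771 = 2406.4998
Value of long forward = (F − K)·e^(−rT) = (2406.4998 − 2686) · e^(−0.0621·3/12)
= -279.5002 × 0.98459489 = -275.19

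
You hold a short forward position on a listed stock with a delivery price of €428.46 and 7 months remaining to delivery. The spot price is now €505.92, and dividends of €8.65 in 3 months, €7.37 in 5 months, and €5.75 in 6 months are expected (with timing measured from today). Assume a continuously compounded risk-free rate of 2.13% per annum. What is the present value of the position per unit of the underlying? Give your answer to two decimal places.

PV(remaining dividends) I = 8.65·e^(−0.0213·3/12) + 7.37·e^(−0.0213·5/12) + 5.75·e^(−0.0213·6/12) = 21.5980
Current forward F = (S − I)·e^(rT) = (505.92 − 21.5980)·e^(0.0213·7/12) = 484.3220 × 1.012503 = 490.3775
Value (long) = (F − K)·e^(−rT) = (490.3775 − 428.46) × 0.987652 = 61.1529
Short position value = −(long value) = -€61.15

-€61.15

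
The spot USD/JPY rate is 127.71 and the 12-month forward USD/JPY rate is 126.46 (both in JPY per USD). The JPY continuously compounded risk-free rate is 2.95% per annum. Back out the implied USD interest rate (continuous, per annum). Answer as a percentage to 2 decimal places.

3.93%

F = S·e^((r_JPY − r_USD)T) ⇒ r_USD = r_JPY − ln(F/S)/T
ln(126.46/127.71) = -0.009836; /(12/12) = -0.009836
r_USD = 0.0295 + 0.009836 = 0.039336
r_USD = 3.93%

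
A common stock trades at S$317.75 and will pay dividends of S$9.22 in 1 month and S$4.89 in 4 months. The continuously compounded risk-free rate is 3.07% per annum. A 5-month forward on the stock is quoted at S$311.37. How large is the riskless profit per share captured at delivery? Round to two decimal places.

S$3.75 per share

PV(dividends) I = 9.22·e^(−0.0307·1/12) + 4.89·e^(−0.0307·4/12) = 14.0367
Fair forward F* = (S − I)·e^(rT) = (317.75 − 14.0367)·e^0.012792 = 303.7133 × 1.012874 = 307.6233
Market S$311.37 > fair 307.6233: forward overpriced → cash-and-carry (borrow at r, buy the stock and collect the dividends, short the forward).
Profit at T = |F_mkt − F*| = |311.37 − 307.6233| = S$3.75 per share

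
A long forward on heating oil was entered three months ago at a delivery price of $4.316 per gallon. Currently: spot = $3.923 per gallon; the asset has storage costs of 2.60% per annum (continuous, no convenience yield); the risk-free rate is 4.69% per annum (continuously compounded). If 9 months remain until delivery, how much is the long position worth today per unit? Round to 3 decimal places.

Current fair forward for the remaining 9 months: F = S·e^((r + u)·T), (r + u) = 0.0469 + 0.0260 = 0.0729
F = 3.923 · e^(0.0729 × 9/12) = 3.923 × 1.056197 = 4.1435
Value of long forward = (F − K)·e^(−rT) = (4.1435 − 4.316) · e^(−0.0469·9/12)
= -0.1725 × 0.965436 = -0.167

-$0.167 per gallon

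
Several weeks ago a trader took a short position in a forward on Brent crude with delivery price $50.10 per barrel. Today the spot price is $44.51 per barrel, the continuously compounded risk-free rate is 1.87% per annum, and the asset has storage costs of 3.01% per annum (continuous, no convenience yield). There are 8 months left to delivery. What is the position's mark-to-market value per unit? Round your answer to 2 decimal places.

Current fair forward for the remaining 8 months: F = S·e^((r + u)·T), (r + u) = 0.0187 + 0.0301 = 0.0488
F = 44.51 · e^(0.0488 × 8/12) = 44.51 × 1.033068 = 45.9819
Value of long forward = (F − K)·e^(−rT) = (45.9819 − 50.10) · e^(−0.0187·8/12)
= -4.1181 × 0.987611 = -4.07
Short position value = −(long value) = $4.07

$4.07 per barrel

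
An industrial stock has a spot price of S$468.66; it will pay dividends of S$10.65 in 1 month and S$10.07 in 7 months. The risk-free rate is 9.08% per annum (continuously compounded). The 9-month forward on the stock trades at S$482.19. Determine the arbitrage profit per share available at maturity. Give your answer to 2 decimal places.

S$2.04 per share

PV(dividends) I = 10.65·e^(−0.0908·1/12) + 10.07·e^(−0.0908·7/12) = 20.1202
Fair forward F* = (S − I)·e^(rT) = (468.66 − 20.1202)·e^0.068100 = 448.5398 × 1.070472 = 480.1493
Market S$482.19 > fair 480.1493: forward overpriced → cash-and-carry (borrow at r, buy the stock and collect the dividends, short the forward).
Profit at T = |F_mkt − F*| = |482.19 − 480.1493| = S$2.04 per share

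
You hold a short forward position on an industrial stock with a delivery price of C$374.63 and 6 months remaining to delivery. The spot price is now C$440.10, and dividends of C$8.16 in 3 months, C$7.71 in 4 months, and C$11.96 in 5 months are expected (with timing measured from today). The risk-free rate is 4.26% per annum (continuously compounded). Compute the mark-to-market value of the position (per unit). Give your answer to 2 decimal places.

PV(remaining dividends) I = 8.16·e^(−0.0426·3/12) + 7.71·e^(−0.0426·4/12) + 11.96·e^(−0.0426·5/12) = 27.4244
Current forward F = (S − I)·e^(rT) = (440.10 − 27.4244)·e^(0.0426·6/12) = 412.6756 × 1.021528 = 421.5597
Value (long) = (F − K)·e^(−rT) = (421.5597 − 374.63) × 0.978925 = 45.9407
Short position value = −(long value) = -C$45.94

-C$45.94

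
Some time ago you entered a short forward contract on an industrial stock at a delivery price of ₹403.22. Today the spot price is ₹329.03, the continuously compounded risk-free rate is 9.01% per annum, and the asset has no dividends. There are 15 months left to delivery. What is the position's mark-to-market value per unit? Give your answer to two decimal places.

Current fair forward for the remaining 15 months: F = S·e^(r·T), r = 0.0901
F = 329.03 · e^(0.0901 × 15/12) = 329.03 × 1.119212 = 368.2543
Value of long forward = (F − K)·e^(−rT) = (368.2543 − 403.22) · e^(−0.0901·15/12)
= -34.9657 × 0.893486 = -31.24
Short position value = −(long value) = ₹31.24

₹31.24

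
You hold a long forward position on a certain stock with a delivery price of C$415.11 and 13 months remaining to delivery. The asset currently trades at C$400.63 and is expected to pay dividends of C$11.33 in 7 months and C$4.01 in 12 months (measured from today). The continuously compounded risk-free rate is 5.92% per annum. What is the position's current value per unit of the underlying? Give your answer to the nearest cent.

PV(remaining dividends) I = 11.33·e^(−0.0592·7/12) + 4.01·e^(−0.0592·12/12) = 14.7249
Current forward F = (S − I)·e^(rT) = (400.63 − 14.7249)·e^(0.0592·13/12) = 385.9051 × 1.066235 = 411.4655
Value (long) = (F − K)·e^(−rT) = (411.4655 − 415.11) × 0.937880 = -3.4181
Value = -C$3.42

-C$3.42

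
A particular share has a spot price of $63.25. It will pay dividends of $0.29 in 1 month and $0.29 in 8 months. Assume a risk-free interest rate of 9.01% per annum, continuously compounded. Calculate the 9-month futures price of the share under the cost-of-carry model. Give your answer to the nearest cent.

$67.07

PV(dividends) I = 0.29·e^(−0.0901·1/12) + 0.29·e^(−0.0901·8/12)
I = 0.2878 + 0.2731 = 0.5609
F = (S − I)·e^(rT) = (63.25 − 0.5609) · e^(0.0901·9/12)
= 62.6891 · e^0.067575 = 62.6891 × 1.069910 = $67.07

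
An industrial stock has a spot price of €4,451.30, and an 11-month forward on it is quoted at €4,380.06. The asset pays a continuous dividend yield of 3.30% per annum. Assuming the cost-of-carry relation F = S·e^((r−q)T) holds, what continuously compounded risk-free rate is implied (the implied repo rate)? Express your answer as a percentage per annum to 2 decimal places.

1.54%

From F = S·e^((r−q)T): (r − q) = ln(F/S)/T
ln(4380.06/4451.30) = ln(0.983996) = -0.016133
(r − q) = -0.016133 / (11/12) = -0.017600
r = ln(F/S)/T + q = -0.017600 + 0.0330 = 0.015400
r = 1.54%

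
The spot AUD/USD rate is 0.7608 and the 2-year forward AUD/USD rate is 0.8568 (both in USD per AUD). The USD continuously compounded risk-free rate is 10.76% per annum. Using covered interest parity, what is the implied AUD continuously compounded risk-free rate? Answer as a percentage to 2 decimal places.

4.82%

F = S·e^((r_USD − r_AUD)T) ⇒ r_AUD = r_USD − ln(F/S)/T
ln(0.8568/0.7608) = 0.118834; /(2) = 0.059417
r_AUD = 0.1076 − 0.059417 = 0.048183
r_AUD = 4.82%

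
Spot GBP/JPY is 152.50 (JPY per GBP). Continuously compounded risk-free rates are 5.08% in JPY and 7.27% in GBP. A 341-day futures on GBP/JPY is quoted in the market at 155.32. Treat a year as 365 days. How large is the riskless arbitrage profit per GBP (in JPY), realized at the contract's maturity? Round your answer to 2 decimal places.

5.91 per GBP (in JPY)

Fair futures: F* = S·e^(carry·T), with carry = (r_JPY − r_GBP) = 0.0508 − 0.0727 = -0.0219
F* = 152.50 · e^(-0.0219 × 341/365) = 152.50 · e^-0.020460 = 152.50 × 0.979748 = 149.4116
Market 155.32 > fair 149.4116: forward overpriced → cash-and-carry (buy spot, short the forward).
At maturity, profit = |F_mkt − F*| = |155.32 − 149.4116| = 5.91 per GBP (in JPY)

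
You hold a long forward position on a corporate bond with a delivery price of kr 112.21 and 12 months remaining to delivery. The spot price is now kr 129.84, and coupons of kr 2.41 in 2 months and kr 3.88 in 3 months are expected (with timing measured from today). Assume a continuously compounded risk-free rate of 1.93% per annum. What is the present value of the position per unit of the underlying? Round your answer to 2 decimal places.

kr 13.51

PV(remaining coupons) I = 2.41·e^(−0.0193·2/12) + 3.88·e^(−0.0193·3/12) = 6.2636
Current forward F = (S − I)·e^(rT) = (129.84 − 6.2636)·e^(0.0193·12/12) = 123.5764 × 1.019487 = 125.9845
Value (long) = (F − K)·e^(−rT) = (125.9845 − 112.21) × 0.980885 = 13.5112
Value = kr 13.51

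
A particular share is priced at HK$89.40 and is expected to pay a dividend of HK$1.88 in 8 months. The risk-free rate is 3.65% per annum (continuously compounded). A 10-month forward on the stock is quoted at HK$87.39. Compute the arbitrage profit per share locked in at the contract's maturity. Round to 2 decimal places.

PV(dividends) I = 1.88·e^(−0.0365·8/12) = 1.8348
Fair forward F* = (S − I)·e^(rT) = (89.40 − 1.8348)·e^0.030417 = 87.5652 × 1.030884 = 90.2696
Market HK$87.39 < fair 90.2696: forward underpriced → reverse cash-and-carry (short the stock, invest proceeds at r, pay the dividends, go long the forward).
Profit at T = |F_mkt − F*| = |87.39 − 90.2696| = HK$2.88 per share

HK$2.88 per share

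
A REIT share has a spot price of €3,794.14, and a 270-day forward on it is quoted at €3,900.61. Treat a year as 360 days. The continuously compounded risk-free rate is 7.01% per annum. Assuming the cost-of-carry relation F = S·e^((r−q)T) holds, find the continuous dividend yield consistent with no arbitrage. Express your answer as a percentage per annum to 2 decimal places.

From F = S·e^((r−q)T): (r − q) = ln(F/S)/T
ln(3900.61/3794.14) = ln(1.028062) = 0.027675
(r − q) = 0.027675 / (270/360) = 0.036900
q = r − ln(F/S)/T = 0.0701 − 0.036900 = 0.033200
q = 3.32%

3.32%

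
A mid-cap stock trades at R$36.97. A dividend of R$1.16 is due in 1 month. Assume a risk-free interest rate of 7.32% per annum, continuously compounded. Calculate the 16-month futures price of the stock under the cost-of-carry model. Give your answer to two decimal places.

PV(dividends) I = 1.16·e^(−0.0732·1/12)
I = 1.1529
F = (S − I)·e^(rT) = (36.97 − 1.1529) · e^(0.0732·16/12)
= 35.8171 · e^0.097600 = 35.8171 × 1.102522 = R$39.49

R$39.49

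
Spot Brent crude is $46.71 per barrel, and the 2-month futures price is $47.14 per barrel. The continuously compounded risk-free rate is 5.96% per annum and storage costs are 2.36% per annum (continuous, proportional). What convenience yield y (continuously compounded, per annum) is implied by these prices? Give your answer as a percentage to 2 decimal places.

2.82%

F = S·e^((r+u−y)T) ⇒ (r+u−y) = ln(F/S)/T
ln(47.14/46.71) = 0.009164; /T ⇒ 0.054984
y = r + u − ln(F/S)/T = 0.0596 + 0.0236 − 0.054984 = 0.028216
y = 2.82%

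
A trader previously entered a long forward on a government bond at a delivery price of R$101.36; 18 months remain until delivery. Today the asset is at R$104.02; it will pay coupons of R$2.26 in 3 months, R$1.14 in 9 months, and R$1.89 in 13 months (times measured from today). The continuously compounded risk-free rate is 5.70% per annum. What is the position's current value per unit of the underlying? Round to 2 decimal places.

R$5.87

PV(remaining coupons) I = 2.26·e^(−0.0570·3/12) + 1.14·e^(−0.0570·9/12) + 1.89·e^(−0.0570·13/12) = 5.0971
Current forward F = (S − I)·e^(rT) = (104.02 − 5.0971)·e^(0.0570·18/12) = 98.9229 × 1.089262 = 107.7530
Value (long) = (F − K)·e^(−rT) = (107.7530 − 101.36) × 0.918053 = 5.8691
Value = R$5.87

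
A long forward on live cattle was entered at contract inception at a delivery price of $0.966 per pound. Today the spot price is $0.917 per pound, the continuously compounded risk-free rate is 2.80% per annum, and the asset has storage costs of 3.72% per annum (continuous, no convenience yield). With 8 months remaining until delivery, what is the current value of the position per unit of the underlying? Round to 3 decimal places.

-$0.008 per pound

Current fair forward for the remaining 8 months: F = S·e^((r + u)·T), (r + u) = 0.0280 + 0.0372 = 0.0652
F = 0.917 · e^(0.0652 × 8/12) = 0.917 × 1.044425 = 0.9577
Value of long forward = (F − K)·e^(−rT) = (0.9577 − 0.966) · e^(−0.0280·8/12)
= -0.0083 × 0.981506 = -0.008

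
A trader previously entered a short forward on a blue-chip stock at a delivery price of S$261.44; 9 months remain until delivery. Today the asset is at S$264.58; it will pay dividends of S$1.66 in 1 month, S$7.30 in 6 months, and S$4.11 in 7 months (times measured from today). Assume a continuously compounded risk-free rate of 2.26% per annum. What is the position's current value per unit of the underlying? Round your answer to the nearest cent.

S$5.40

PV(remaining dividends) I = 1.66·e^(−0.0226·1/12) + 7.30·e^(−0.0226·6/12) + 4.11·e^(−0.0226·7/12) = 12.9310
Current forward F = (S − I)·e^(rT) = (264.58 − 12.9310)·e^(0.0226·9/12) = 251.6490 × 1.017094 = 255.9507
Value (long) = (F − K)·e^(−rT) = (255.9507 − 261.44) × 0.983193 = -5.3970
Short position value = −(long value) = S$5.40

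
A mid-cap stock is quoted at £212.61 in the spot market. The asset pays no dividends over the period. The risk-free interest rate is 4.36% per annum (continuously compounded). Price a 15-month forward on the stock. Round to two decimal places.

F = S·e^(rT) = 212.61 · e^(0.0436 × 15/12)
= 212.61 · e^0.054500 = 212.61 × 1.056012
F = £224.52

£224.52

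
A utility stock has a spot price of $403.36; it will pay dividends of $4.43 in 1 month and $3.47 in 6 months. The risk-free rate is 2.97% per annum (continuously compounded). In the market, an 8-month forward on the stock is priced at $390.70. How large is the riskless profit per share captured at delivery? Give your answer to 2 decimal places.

$12.73 per share

PV(dividends) I = 4.43·e^(−0.0297·1/12) + 3.47·e^(−0.0297·6/12) = 7.8379
Fair forward F* = (S − I)·e^(rT) = (403.36 − 7.8379)·e^0.019800 = 395.5221 × 1.019997 = 403.4314
Market $390.70 < fair 403.4314: forward underpriced → reverse cash-and-carry (short the stock, invest proceeds at r, pay the dividends, go long the forward).
Profit at T = |F_mkt − F*| = |390.70 − 403.4314| = $12.73 per share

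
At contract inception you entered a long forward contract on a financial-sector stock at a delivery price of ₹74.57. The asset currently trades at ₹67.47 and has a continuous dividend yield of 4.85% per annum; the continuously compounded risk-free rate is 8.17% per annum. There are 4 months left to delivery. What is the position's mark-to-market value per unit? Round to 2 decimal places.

-₹6.18

Current fair forward for the remaining 4 months: F = S·e^((r − q)·T), (r − q) = 0.0817 − 0.0485 = 0.0332
F = 67.47 · e^(0.0332 × 4/12) = 67.47 × 1.011128 = 68.2208
Value of long forward = (F − K)·e^(−rT) = (68.2208 − 74.57) · e^(−0.0817·4/12)
= -6.3492 × 0.973134 = -6.18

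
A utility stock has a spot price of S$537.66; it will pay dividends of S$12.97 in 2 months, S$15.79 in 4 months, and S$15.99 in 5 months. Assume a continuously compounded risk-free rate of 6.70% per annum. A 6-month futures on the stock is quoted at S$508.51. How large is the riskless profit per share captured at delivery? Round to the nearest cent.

PV(dividends) I = 12.97·e^(−0.0670·2/12) + 15.79·e^(−0.0670·4/12) + 15.99·e^(−0.0670·5/12) = 43.8170
Fair futures F* = (S − I)·e^(rT) = (537.66 − 43.8170)·e^0.033500 = 493.8430 × 1.034067 = 510.6667
Market S$508.51 < fair 510.6667: forward underpriced → reverse cash-and-carry (short the stock, invest proceeds at r, pay the dividends, go long the forward).
Profit at T = |F_mkt − F*| = |508.51 − 510.6667| = S$2.16 per share

S$2.16 per share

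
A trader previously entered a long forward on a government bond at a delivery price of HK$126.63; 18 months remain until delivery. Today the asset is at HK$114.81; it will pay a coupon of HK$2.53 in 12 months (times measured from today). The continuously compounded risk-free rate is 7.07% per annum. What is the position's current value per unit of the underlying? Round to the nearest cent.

-HK$1.44

PV(remaining coupons) I = 2.53·e^(−0.0707·12/12) = 2.3573
Current forward F = (S − I)·e^(rT) = (114.81 − 2.3573)·e^(0.0707·18/12) = 112.4527 × 1.111877 = 125.0336
Value (long) = (F − K)·e^(−rT) = (125.0336 − 126.63) × 0.899380 = -1.4358
Value = -HK$1.44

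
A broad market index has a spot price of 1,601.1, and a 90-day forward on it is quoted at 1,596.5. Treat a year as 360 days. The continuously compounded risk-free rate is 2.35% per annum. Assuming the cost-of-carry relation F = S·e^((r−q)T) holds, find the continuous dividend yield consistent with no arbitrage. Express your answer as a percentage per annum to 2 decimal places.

3.50%

From F = S·e^((r−q)T): (r − q) = ln(F/S)/T
ln(1596.5/1601.1) = ln(0.997127) = -0.002877
(r − q) = -0.002877 / (90/360) = -0.011508
q = r − ln(F/S)/T = 0.0235 + 0.011508 = 0.035008
q = 3.50%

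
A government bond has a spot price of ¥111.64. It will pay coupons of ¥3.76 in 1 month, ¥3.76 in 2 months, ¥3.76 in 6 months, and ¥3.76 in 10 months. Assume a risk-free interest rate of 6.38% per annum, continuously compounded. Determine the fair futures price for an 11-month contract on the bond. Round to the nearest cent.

¥102.81

PV(coupons) I = 3.76·e^(−0.0638·1/12) + 3.76·e^(−0.0638·2/12) + 3.76·e^(−0.0638·6/12) + 3.76·e^(−0.0638·10/12)
I = 3.7401 + 3.7202 + 3.6419 + 3.5653 = 14.6675
F = (S − I)·e^(rT) = (111.64 − 14.6675) · e^(0.0638·11/12)
= 96.9725 · e^0.058483 = 96.9725 × 1.060227 = ¥102.81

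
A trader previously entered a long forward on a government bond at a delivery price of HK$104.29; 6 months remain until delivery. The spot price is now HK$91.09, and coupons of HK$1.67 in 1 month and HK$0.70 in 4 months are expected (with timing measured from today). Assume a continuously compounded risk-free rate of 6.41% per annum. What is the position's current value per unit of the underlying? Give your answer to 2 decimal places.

PV(remaining coupons) I = 1.67·e^(−0.0641·1/12) + 0.70·e^(−0.0641·4/12) = 2.3463
Current forward F = (S − I)·e^(rT) = (91.09 − 2.3463)·e^(0.0641·6/12) = 88.7437 × 1.032569 = 91.6340
Value (long) = (F − K)·e^(−rT) = (91.6340 − 104.29) × 0.968458 = -12.2568
Value = -HK$12.26

-HK$12.26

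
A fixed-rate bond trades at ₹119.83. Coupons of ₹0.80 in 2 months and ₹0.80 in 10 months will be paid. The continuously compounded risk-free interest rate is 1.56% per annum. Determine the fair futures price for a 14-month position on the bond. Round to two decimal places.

₹120.41

PV(coupons) I = 0.80·e^(−0.0156·2/12) + 0.80·e^(−0.0156·10/12)
I = 0.7979 + 0.7897 = 1.5876
F = (S − I)·e^(rT) = (119.83 − 1.5876) · e^(0.0156·14/12)
= 118.2424 · e^0.018200 = 118.2424 × 1.018367 = ₹120.41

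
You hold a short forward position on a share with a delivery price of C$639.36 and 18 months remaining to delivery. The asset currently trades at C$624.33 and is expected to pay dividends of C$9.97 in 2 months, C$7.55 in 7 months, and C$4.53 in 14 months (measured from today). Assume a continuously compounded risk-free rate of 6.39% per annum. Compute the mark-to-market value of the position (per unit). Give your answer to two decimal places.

PV(remaining dividends) I = 9.97·e^(−0.0639·2/12) + 7.55·e^(−0.0639·7/12) + 4.53·e^(−0.0639·14/12) = 21.3427
Current forward F = (S − I)·e^(rT) = (624.33 − 21.3427)·e^(0.0639·18/12) = 602.9873 × 1.100594 = 663.6442
Value (long) = (F − K)·e^(−rT) = (663.6442 − 639.36) × 0.908600 = 22.0646
Short position value = −(long value) = -C$22.06

-C$22.06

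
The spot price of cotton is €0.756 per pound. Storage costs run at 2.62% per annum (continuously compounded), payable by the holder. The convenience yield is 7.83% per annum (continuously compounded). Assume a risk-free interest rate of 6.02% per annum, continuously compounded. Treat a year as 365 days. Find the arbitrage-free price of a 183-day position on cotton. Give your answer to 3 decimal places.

€0.759 per pound

Net carry = r + u − y = 0.0602 + 0.0262 − 0.0783 = 0.0081
F = S·e^((r+u−y)T) = 0.756 · e^(0.0081 × 183/365) = 0.756 · e^0.004061
= 0.756 × 1.004069 = €0.759 per pound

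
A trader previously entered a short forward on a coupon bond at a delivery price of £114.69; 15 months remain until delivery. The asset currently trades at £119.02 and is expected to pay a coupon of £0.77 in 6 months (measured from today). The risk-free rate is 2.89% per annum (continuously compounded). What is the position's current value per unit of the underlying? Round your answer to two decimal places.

-£7.64

PV(remaining coupons) I = 0.77·e^(−0.0289·6/12) = 0.7590
Current forward F = (S − I)·e^(rT) = (119.02 − 0.7590)·e^(0.0289·15/12) = 118.2610 × 1.036785 = 122.6112
Value (long) = (F − K)·e^(−rT) = (122.6112 − 114.69) × 0.964520 = 7.6402
Short position value = −(long value) = -£7.64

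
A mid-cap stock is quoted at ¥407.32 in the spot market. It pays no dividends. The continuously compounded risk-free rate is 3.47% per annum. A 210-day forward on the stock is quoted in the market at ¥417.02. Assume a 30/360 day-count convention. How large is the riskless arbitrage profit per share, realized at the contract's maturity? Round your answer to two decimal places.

¥1.37 per share

Fair forward: F* = S·e^(carry·T), with carry = r = 0.0347
F* = 407.32 · e^(0.0347 × 210/360) = 407.32 · e^0.020242 = 407.32 × 1.020448 = ¥415.6489
Market ¥417.02 > fair ¥415.6489: forward overpriced → cash-and-carry (buy spot, short the forward).
At maturity, profit = |F_mkt − F*| = |417.02 − 415.6489| = ¥1.37 per share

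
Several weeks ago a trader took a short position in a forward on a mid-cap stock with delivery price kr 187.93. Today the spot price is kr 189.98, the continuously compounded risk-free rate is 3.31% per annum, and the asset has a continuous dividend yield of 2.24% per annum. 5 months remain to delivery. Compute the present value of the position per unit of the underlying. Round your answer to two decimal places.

-kr 2.86

Current fair forward for the remaining 5 months: F = S·e^((r − q)·T), (r − q) = 0.0331 − 0.0224 = 0.0107
F = 189.98 · e^(0.0107 × 5/12) = 189.98 × 1.004468 = 190.8288
Value of long forward = (F − K)·e^(−rT) = (190.8288 − 187.93) · e^(−0.0331·5/12)
= 2.8988 × 0.986303 = 2.86
Short position value = −(long value) = -kr 2.86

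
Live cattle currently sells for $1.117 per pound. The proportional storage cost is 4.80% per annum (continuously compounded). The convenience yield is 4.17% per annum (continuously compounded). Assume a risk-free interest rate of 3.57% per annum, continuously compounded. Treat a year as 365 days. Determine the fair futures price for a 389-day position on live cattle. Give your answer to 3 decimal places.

$1.168 per pound

Net carry = r + u − y = 0.0357 + 0.0480 − 0.0417 = 0.0420
F = S·e^((r+u−y)T) = 1.117 · e^(0.0420 × 389/365) = 1.117 · e^0.044762
= 1.117 × 1.045779 = $1.168 per pound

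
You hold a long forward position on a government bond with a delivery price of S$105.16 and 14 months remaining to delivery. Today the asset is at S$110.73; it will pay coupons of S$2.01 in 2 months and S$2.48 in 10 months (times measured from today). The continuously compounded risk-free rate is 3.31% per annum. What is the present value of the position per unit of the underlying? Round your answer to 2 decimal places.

PV(remaining coupons) I = 2.01·e^(−0.0331·2/12) + 2.48·e^(−0.0331·10/12) = 4.4115
Current forward F = (S − I)·e^(rT) = (110.73 − 4.4115)·e^(0.0331·14/12) = 106.3185 × 1.039372 = 110.5045
Value (long) = (F − K)·e^(−rT) = (110.5045 − 105.16) × 0.962119 = 5.1420
Value = S$5.14

S$5.14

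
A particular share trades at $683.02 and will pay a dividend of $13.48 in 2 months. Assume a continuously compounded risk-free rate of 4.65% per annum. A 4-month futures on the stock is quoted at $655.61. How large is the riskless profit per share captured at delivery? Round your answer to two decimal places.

PV(dividends) I = 13.48·e^(−0.0465·2/12) = 13.3759
Fair futures F* = (S − I)·e^(rT) = (683.02 − 13.3759)·e^0.015500 = 669.6441 × 1.015621 = 680.1046
Market $655.61 < fair 680.1046: forward underpriced → reverse cash-and-carry (short the stock, invest proceeds at r, pay the dividends, go long the forward).
Profit at T = |F_mkt − F*| = |655.61 − 680.1046| = $24.49 per share

$24.49 per share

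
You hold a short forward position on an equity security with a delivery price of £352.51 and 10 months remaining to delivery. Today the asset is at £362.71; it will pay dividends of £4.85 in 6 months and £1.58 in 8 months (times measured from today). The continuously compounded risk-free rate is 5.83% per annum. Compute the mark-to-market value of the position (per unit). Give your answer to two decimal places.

-£20.69

PV(remaining dividends) I = 4.85·e^(−0.0583·6/12) + 1.58·e^(−0.0583·8/12) = 6.2304
Current forward F = (S − I)·e^(rT) = (362.71 − 6.2304)·e^(0.0583·10/12) = 356.4796 × 1.049783 = 374.2262
Value (long) = (F − K)·e^(−rT) = (374.2262 − 352.51) × 0.952578 = 20.6864
Short position value = −(long value) = -£20.69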